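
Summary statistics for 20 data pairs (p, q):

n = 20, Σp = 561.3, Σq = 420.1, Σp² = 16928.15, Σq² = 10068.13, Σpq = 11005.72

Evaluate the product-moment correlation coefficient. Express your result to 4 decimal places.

r = (nΣpq − ΣpΣq) / √[(nΣp² − (Σp)²)(nΣq² − (Σq)²)]
Numerator: 20×11005.72 − 561.3×420.1 = -15687.73
Denominator: √[(338563 − 315057.69)(201362.6 − 176484.01)] = √[23505.31 × 24878.59] = 24182.2036
r = -15687.73 / 24182.2036 ≈ -0.6487

-0.6487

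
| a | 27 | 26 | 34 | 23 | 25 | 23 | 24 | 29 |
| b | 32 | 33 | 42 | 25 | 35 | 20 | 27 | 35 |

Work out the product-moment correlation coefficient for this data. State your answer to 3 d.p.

n = 8, Σa = 211, Σb = 249, Σa² = 5661, Σb² = 8081, Σab = 6723
nΣab − ΣaΣb = 53784 − 52539 = 1245
nΣa² − (Σa)² = 45288 − 44521 = 767; nΣb² − (Σb)² = 64648 − 62001 = 2647
r = 1245 / √(767 × 2647) = 1245 / 1424.8681 ≈ 0.874

0.874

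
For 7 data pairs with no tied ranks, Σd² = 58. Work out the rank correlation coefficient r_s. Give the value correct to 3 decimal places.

-0.036

ρ = 1 − 6Σd² / [n(n²−1)] = 1 − 6×58 / (7×48)
  = 1 − 348/336 = 1 − 1.0357 ≈ -0.036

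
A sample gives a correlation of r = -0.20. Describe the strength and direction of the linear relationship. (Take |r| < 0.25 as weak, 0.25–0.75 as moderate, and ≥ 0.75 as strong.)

weak negative

r = -0.20 < 0 so the relationship is negative.
|r| = 0.20, which falls in the weak range.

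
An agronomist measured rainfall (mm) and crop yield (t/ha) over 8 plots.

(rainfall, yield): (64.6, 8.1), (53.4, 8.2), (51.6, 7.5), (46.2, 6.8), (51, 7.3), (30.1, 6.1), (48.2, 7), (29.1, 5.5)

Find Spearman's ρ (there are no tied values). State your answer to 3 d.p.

0.976

Rank rainfall: 8, 7, 6, 3, 5, 2, 4, 1
Rank yield: 7, 8, 6, 3, 5, 2, 4, 1
d = rank(rainfall) − rank(yield): 1, -1, 0, 0, 0, 0, 0, 0; Σd² = 2
ρ = 1 − 6Σd² / [n(n²−1)] = 1 − 6×2 / (8×63) = 1 − 12/504 ≈ 0.976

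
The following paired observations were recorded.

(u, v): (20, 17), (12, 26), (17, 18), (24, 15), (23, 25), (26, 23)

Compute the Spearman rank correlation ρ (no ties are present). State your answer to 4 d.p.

-0.3714

Rank u: 3, 1, 2, 5, 4, 6
Rank v: 2, 6, 3, 1, 5, 4
d = rank(u) − rank(v): 1, -5, -1, 4, -1, 2; Σd² = 48
ρ = 1 − 6Σd² / [n(n²−1)] = 1 − 6×48 / (6×35) = 1 − 288/210 ≈ -0.3714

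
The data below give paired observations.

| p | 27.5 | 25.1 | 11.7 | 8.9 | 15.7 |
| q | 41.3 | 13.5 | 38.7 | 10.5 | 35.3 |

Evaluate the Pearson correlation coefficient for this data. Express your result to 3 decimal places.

0.205

n = 5, Σp = 88.9, Σq = 139.3, Σp² = 1848.85, Σq² = 4741.97, Σpq = 2575.05
nΣpq − ΣpΣq = 12875.25 − 12383.77 = 491.48
nΣp² − (Σp)² = 9244.25 − 7903.21 = 1341.04; nΣq² − (Σq)² = 23709.85 − 19404.49 = 4305.36
r = 491.48 / √(1341.04 × 4305.36) = 491.48 / 2402.8441 ≈ 0.205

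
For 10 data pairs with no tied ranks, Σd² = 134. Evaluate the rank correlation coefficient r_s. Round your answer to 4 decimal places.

0.1879

ρ = 1 − 6Σd² / [n(n²−1)] = 1 − 6×134 / (10×99)
  = 1 − 804/990 = 1 − 0.81212 ≈ 0.1879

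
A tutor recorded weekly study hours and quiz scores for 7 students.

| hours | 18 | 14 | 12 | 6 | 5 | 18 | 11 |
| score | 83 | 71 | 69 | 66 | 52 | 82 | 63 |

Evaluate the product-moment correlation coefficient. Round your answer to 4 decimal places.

n = 7, Σx = 84, Σy = 486, Σx² = 1170, Σy² = 34444, Σxy = 6141
nΣxy − ΣxΣy = 42987 − 40824 = 2163
nΣx² − (Σx)² = 8190 − 7056 = 1134; nΣy² − (Σy)² = 241108 − 236196 = 4912
r = 2163 / √(1134 × 4912) = 2163 / 2360.1288 ≈ 0.9165

0.9165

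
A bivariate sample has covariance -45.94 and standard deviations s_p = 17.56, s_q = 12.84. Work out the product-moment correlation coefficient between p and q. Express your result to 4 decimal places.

r = Cov(p,q) / (s_p · s_q) = -45.94 / (17.56 × 12.84)
  = -45.94 / 225.4704 ≈ -0.2038

-0.2038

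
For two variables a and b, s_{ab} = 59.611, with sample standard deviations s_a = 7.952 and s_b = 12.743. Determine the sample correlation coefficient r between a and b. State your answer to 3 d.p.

0.588

r = Cov(a,b) / (s_a · s_b) = 59.611 / (7.952 × 12.743)
  = 59.611 / 101.3323 ≈ 0.588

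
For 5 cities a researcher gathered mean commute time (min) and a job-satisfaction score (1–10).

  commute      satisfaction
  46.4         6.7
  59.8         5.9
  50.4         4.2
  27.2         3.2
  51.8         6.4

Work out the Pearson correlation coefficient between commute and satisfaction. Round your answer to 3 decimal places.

0.680

n = 5, Σx = 235.6, Σy = 26.4, Σx² = 11692.24, Σy² = 148.54, Σxy = 1293.94
nΣxy − ΣxΣy = 6469.7 − 6219.84 = 249.86
nΣx² − (Σx)² = 58461.2 − 55507.36 = 2953.84; nΣy² − (Σy)² = 742.7 − 696.96 = 45.74
r = 249.86 / √(2953.84 × 45.74) = 249.86 / 367.5713 ≈ 0.680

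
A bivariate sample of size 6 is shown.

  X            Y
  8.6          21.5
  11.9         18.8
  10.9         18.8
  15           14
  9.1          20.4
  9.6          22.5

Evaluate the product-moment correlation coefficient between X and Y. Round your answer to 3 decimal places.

-0.943

n = 6, ΣX = 65.1, ΣY = 116, ΣX² = 734.35, ΣY² = 2287.54, ΣXY = 1225.18
nΣXY − ΣXΣY = 7351.08 − 7551.6 = -200.52
nΣX² − (ΣX)² = 4406.1 − 4238.01 = 168.09; nΣY² − (ΣY)² = 13725.24 − 13456 = 269.24
r = -200.52 / √(168.09 × 269.24) = -200.52 / 212.7359 ≈ -0.943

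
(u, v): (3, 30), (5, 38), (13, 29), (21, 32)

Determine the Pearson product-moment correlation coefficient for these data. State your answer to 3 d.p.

n = 4, Σu = 42, Σv = 129, Σu² = 644, Σv² = 4209, Σuv = 1329
nΣuv − ΣuΣv = 5316 − 5418 = -102
nΣu² − (Σu)² = 2576 − 1764 = 812; nΣv² − (Σv)² = 16836 − 16641 = 195
r = -102 / √(812 × 195) = -102 / 397.9196 ≈ -0.256

-0.256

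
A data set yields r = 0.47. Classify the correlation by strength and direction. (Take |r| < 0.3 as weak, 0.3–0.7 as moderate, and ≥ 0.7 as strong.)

moderate positive

r = 0.47 > 0 so the relationship is positive.
|r| = 0.47, which falls in the moderate range.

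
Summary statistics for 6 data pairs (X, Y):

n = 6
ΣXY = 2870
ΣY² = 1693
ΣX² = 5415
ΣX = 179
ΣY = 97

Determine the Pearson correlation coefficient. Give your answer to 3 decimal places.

-0.247

r = (nΣXY − ΣXΣY) / √[(nΣX² − (ΣX)²)(nΣY² − (ΣY)²)]
Numerator: 6×2870 − 179×97 = -143
Denominator: √[(32490 − 32041)(10158 − 9409)] = √[449 × 749] = 579.9146
r = -143 / 579.9146 ≈ -0.247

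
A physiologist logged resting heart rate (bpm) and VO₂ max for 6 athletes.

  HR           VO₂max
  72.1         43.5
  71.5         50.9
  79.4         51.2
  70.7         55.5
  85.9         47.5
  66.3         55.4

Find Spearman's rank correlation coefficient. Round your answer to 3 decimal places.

-0.657

Rank HR: 4, 3, 5, 2, 6, 1
Rank VO₂max: 1, 3, 4, 6, 2, 5
d = rank(HR) − rank(VO₂max): 3, 0, 1, -4, 4, -4; Σd² = 58
ρ = 1 − 6Σd² / [n(n²−1)] = 1 − 6×58 / (6×35) = 1 − 348/210 ≈ -0.657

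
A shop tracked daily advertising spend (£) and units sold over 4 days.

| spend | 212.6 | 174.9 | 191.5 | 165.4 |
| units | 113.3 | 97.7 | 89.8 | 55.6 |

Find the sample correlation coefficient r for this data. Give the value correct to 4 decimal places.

0.8207

n = 4, Σx = 744.4, Σy = 356.4, Σx² = 139818.18, Σy² = 33537.58, Σxy = 67568.25
nΣxy − ΣxΣy = 270273 − 265304.16 = 4968.84
nΣx² − (Σx)² = 559272.72 − 554131.36 = 5141.36; nΣy² − (Σy)² = 134150.32 − 127020.96 = 7129.36
r = 4968.84 / √(5141.36 × 7129.36) = 4968.84 / 6054.3048 ≈ 0.8207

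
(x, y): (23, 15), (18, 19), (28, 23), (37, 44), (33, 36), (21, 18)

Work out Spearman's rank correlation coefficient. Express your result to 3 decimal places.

0.771

Rank x: 3, 1, 4, 6, 5, 2
Rank y: 1, 3, 4, 6, 5, 2
d = rank(x) − rank(y): 2, -2, 0, 0, 0, 0; Σd² = 8
ρ = 1 − 6Σd² / [n(n²−1)] = 1 − 6×8 / (6×35) = 1 − 48/210 ≈ 0.771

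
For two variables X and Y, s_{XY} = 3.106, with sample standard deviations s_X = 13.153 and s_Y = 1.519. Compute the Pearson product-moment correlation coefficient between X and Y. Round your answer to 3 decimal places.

r = Cov(X,Y) / (s_X · s_Y) = 3.106 / (13.153 × 1.519)
  = 3.106 / 19.9794 ≈ 0.155

0.155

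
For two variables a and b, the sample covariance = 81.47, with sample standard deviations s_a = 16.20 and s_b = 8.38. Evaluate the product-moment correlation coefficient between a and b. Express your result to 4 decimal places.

r = Cov(a,b) / (s_a · s_b) = 81.47 / (16.20 × 8.38)
  = 81.47 / 135.7560 ≈ 0.6001

0.6001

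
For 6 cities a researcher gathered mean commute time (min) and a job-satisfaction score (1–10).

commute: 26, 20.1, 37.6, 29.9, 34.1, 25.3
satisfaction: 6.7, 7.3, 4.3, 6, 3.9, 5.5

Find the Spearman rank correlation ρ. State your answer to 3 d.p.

Rank commute: 3, 1, 6, 4, 5, 2
Rank satisfaction: 5, 6, 2, 4, 1, 3
d = rank(commute) − rank(satisfaction): -2, -5, 4, 0, 4, -1; Σd² = 62
ρ = 1 − 6Σd² / [n(n²−1)] = 1 − 6×62 / (6×35) = 1 − 372/210 ≈ -0.771

-0.771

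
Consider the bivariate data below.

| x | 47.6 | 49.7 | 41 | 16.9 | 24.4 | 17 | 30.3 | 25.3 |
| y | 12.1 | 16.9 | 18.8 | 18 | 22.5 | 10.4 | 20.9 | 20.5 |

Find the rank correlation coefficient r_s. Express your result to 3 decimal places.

-0.119

Rank x: 7, 8, 6, 1, 3, 2, 5, 4
Rank y: 2, 3, 5, 4, 8, 1, 7, 6
d = rank(x) − rank(y): 5, 5, 1, -3, -5, 1, -2, -2; Σd² = 94
ρ = 1 − 6Σd² / [n(n²−1)] = 1 − 6×94 / (8×63) = 1 − 564/504 ≈ -0.119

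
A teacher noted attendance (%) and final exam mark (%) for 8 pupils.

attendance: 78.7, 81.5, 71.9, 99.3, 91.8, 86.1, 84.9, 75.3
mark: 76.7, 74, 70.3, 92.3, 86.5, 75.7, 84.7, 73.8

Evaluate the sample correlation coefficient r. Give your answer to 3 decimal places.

n = 8, Σx = 669.5, Σy = 634, Σx² = 56584.59, Σy² = 50653.54, Σxy = 53493.89
nΣxy − ΣxΣy = 427951.12 − 424463 = 3488.12
nΣx² − (Σx)² = 452676.72 − 448230.25 = 4446.47; nΣy² − (Σy)² = 405228.32 − 401956 = 3272.32
r = 3488.12 / √(4446.47 × 3272.32) = 3488.12 / 3814.4820 ≈ 0.914

0.914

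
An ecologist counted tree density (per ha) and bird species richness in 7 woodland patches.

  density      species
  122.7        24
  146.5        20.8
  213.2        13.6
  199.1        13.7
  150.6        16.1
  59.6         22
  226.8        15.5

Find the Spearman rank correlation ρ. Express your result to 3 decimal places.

Rank density: 2, 3, 6, 5, 4, 1, 7
Rank species: 7, 5, 1, 2, 4, 6, 3
d = rank(density) − rank(species): -5, -2, 5, 3, 0, -5, 4; Σd² = 104
ρ = 1 − 6Σd² / [n(n²−1)] = 1 − 6×104 / (7×48) = 1 − 624/336 ≈ -0.857

-0.857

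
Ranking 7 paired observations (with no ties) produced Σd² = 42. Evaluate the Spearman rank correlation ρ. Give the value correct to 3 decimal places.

ρ = 1 − 6Σd² / [n(n²−1)] = 1 − 6×42 / (7×48)
  = 1 − 252/336 = 1 − 0.7500 ≈ 0.250

0.250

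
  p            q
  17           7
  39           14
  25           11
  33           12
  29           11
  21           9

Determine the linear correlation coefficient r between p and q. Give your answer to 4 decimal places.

0.9721

n = 6, Σp = 164, Σq = 64, Σp² = 4806, Σq² = 712, Σpq = 1844
nΣpq − ΣpΣq = 11064 − 10496 = 568
nΣp² − (Σp)² = 28836 − 26896 = 1940; nΣq² − (Σq)² = 4272 − 4096 = 176
r = 568 / √(1940 × 176) = 568 / 584.3287 ≈ 0.9721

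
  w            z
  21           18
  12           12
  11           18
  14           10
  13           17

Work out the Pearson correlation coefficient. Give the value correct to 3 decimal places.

0.270

n = 5, Σw = 71, Σz = 75, Σw² = 1071, Σz² = 1181, Σwz = 1081
nΣwz − ΣwΣz = 5405 − 5325 = 80
nΣw² − (Σw)² = 5355 − 5041 = 314; nΣz² − (Σz)² = 5905 − 5625 = 280
r = 80 / √(314 × 280) = 80 / 296.5131 ≈ 0.270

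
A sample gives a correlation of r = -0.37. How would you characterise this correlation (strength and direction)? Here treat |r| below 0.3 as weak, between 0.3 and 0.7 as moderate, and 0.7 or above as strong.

r = -0.37 < 0 so the relationship is negative.
|r| = 0.37, which falls in the moderate range.

moderate negative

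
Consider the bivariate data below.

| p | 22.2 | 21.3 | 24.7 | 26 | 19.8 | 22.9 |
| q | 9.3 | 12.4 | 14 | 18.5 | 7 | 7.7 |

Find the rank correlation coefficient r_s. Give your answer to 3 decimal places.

0.771

Rank p: 3, 2, 5, 6, 1, 4
Rank q: 3, 4, 5, 6, 1, 2
d = rank(p) − rank(q): 0, -2, 0, 0, 0, 2; Σd² = 8
ρ = 1 − 6Σd² / [n(n²−1)] = 1 − 6×8 / (6×35) = 1 − 48/210 ≈ 0.771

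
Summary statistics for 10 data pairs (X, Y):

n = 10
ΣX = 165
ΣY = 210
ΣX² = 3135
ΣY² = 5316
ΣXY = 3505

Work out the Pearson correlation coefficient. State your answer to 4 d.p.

r = (nΣXY − ΣXΣY) / √[(nΣX² − (ΣX)²)(nΣY² − (ΣY)²)]
Numerator: 10×3505 − 165×210 = 400
Denominator: √[(31350 − 27225)(53160 − 44100)] = √[4125 × 9060] = 6113.3052
r = 400 / 6113.3052 ≈ 0.0654

0.0654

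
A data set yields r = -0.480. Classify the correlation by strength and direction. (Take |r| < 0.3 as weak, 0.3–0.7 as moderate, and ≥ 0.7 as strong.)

r = -0.480 < 0 so the relationship is negative.
|r| = 0.480, which falls in the moderate range.

moderate negative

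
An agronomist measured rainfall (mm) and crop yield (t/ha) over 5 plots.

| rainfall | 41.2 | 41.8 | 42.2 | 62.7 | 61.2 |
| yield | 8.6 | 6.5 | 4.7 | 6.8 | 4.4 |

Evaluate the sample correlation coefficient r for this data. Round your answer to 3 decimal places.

n = 5, Σx = 249.1, Σy = 31, Σx² = 12902.25, Σy² = 203.9, Σxy = 1520
nΣxy − ΣxΣy = 7600 − 7722.1 = -122.1
nΣx² − (Σx)² = 64511.25 − 62050.81 = 2460.44; nΣy² − (Σy)² = 1019.5 − 961 = 58.5
r = -122.1 / √(2460.44 × 58.5) = -122.1 / 379.3886 ≈ -0.322

-0.322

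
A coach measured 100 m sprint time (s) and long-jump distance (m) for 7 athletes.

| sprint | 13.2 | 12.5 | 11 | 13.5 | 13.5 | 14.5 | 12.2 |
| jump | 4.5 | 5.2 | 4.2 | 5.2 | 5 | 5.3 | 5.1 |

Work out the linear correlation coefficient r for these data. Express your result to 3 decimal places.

n = 7, Σx = 90.4, Σy = 34.5, Σx² = 1175.08, Σy² = 171.07, Σxy = 447.37
nΣxy − ΣxΣy = 3131.59 − 3118.8 = 12.79
nΣx² − (Σx)² = 8225.56 − 8172.16 = 53.4; nΣy² − (Σy)² = 1197.49 − 1190.25 = 7.24
r = 12.79 / √(53.4 × 7.24) = 12.79 / 19.6626 ≈ 0.650

0.650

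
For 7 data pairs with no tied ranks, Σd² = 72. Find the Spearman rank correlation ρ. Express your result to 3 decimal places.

ρ = 1 − 6Σd² / [n(n²−1)] = 1 − 6×72 / (7×48)
  = 1 − 432/336 = 1 − 1.2857 ≈ -0.286

-0.286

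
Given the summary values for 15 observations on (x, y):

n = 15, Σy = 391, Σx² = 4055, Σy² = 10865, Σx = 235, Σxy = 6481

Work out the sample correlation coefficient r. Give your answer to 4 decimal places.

r = (nΣxy − ΣxΣy) / √[(nΣx² − (Σx)²)(nΣy² − (Σy)²)]
Numerator: 15×6481 − 235×391 = 5330
Denominator: √[(60825 − 55225)(162975 − 152881)] = √[5600 × 10094] = 7518.4041
r = 5330 / 7518.4041 ≈ 0.7089

0.7089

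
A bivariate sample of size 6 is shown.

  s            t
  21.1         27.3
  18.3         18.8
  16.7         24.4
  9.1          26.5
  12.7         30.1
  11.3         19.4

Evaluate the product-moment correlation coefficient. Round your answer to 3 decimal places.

n = 6, Σs = 89.2, Σt = 146.5, Σs² = 1430.78, Σt² = 3678.71, Σst = 2170.19
nΣst − ΣsΣt = 13021.14 − 13067.8 = -46.66
nΣs² − (Σs)² = 8584.68 − 7956.64 = 628.04; nΣt² − (Σt)² = 22072.26 − 21462.25 = 610.01
r = -46.66 / √(628.04 × 610.01) = -46.66 / 618.9594 ≈ -0.075

-0.075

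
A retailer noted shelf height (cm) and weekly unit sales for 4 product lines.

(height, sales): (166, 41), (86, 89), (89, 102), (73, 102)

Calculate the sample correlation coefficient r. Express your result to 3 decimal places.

-0.976

n = 4, Σx = 414, Σy = 334, Σx² = 48202, Σy² = 30410, Σxy = 30984
nΣxy − ΣxΣy = 123936 − 138276 = -14340
nΣx² − (Σx)² = 192808 − 171396 = 21412; nΣy² − (Σy)² = 121640 − 111556 = 10084
r = -14340 / √(21412 × 10084) = -14340 / 14694.1692 ≈ -0.976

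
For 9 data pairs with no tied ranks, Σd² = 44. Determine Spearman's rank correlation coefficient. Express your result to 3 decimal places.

0.633

ρ = 1 − 6Σd² / [n(n²−1)] = 1 − 6×44 / (9×80)
  = 1 − 264/720 = 1 − 0.3667 ≈ 0.633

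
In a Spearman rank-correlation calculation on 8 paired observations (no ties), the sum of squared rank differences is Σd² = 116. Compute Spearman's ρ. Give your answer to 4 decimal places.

ρ = 1 − 6Σd² / [n(n²−1)] = 1 − 6×116 / (8×63)
  = 1 − 696/504 = 1 − 1.38095 ≈ -0.3810

-0.3810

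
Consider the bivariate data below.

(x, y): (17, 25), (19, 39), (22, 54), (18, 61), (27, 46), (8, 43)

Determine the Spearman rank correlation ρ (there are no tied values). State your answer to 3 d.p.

Rank x: 2, 4, 5, 3, 6, 1
Rank y: 1, 2, 5, 6, 4, 3
d = rank(x) − rank(y): 1, 2, 0, -3, 2, -2; Σd² = 22
ρ = 1 − 6Σd² / [n(n²−1)] = 1 − 6×22 / (6×35) = 1 − 132/210 ≈ 0.371

0.371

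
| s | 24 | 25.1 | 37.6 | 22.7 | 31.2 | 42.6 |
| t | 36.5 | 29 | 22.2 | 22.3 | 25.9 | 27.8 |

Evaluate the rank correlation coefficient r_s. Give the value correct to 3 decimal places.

Rank s: 2, 3, 5, 1, 4, 6
Rank t: 6, 5, 1, 2, 3, 4
d = rank(s) − rank(t): -4, -2, 4, -1, 1, 2; Σd² = 42
ρ = 1 − 6Σd² / [n(n²−1)] = 1 − 6×42 / (6×35) = 1 − 252/210 ≈ -0.200

-0.200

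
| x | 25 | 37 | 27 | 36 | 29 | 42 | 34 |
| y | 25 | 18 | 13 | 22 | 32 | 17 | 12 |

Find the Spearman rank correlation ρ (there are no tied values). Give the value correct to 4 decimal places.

Rank x: 1, 6, 2, 5, 3, 7, 4
Rank y: 6, 4, 2, 5, 7, 3, 1
d = rank(x) − rank(y): -5, 2, 0, 0, -4, 4, 3; Σd² = 70
ρ = 1 − 6Σd² / [n(n²−1)] = 1 − 6×70 / (7×48) = 1 − 420/336 ≈ -0.2500

-0.2500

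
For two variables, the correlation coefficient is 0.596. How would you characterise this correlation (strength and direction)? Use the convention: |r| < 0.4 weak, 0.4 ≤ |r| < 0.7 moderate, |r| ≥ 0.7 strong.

moderate positive

r = 0.596 > 0 so the relationship is positive.
|r| = 0.596, which falls in the moderate range.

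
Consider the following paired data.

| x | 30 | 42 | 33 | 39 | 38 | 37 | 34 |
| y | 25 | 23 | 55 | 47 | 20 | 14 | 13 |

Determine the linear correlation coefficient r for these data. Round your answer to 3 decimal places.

-0.091

n = 7, Σx = 253, Σy = 197, Σx² = 9243, Σy² = 7153, Σxy = 7084
nΣxy − ΣxΣy = 49588 − 49841 = -253
nΣx² − (Σx)² = 64701 − 64009 = 692; nΣy² − (Σy)² = 50071 − 38809 = 11262
r = -253 / √(692 × 11262) = -253 / 2791.6490 ≈ -0.091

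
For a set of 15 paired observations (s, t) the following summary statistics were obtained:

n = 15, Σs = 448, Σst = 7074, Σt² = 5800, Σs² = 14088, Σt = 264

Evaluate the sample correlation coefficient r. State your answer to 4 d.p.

r = (nΣst − ΣsΣt) / √[(nΣs² − (Σs)²)(nΣt² − (Σt)²)]
Numerator: 15×7074 − 448×264 = -12162
Denominator: √[(211320 − 200704)(87000 − 69696)] = √[10616 × 17304] = 13553.5702
r = -12162 / 13553.5702 ≈ -0.8973

-0.8973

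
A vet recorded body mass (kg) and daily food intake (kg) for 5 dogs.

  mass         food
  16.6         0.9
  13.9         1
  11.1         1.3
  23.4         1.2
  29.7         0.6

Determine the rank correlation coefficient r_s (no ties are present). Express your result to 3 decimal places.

Rank mass: 3, 2, 1, 4, 5
Rank food: 2, 3, 5, 4, 1
d = rank(mass) − rank(food): 1, -1, -4, 0, 4; Σd² = 34
ρ = 1 − 6Σd² / [n(n²−1)] = 1 − 6×34 / (5×24) = 1 − 204/120 ≈ -0.700

-0.700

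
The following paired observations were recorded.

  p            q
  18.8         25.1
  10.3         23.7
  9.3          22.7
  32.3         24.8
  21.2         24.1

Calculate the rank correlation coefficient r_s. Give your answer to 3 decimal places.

Rank p: 3, 2, 1, 5, 4
Rank q: 5, 2, 1, 4, 3
d = rank(p) − rank(q): -2, 0, 0, 1, 1; Σd² = 6
ρ = 1 − 6Σd² / [n(n²−1)] = 1 − 6×6 / (5×24) = 1 − 36/120 ≈ 0.700

0.700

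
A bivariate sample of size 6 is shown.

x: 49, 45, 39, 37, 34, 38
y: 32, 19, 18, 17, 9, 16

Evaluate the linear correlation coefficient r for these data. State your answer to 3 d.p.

0.913

n = 6, Σx = 242, Σy = 111, Σx² = 9916, Σy² = 2335, Σxy = 4668
nΣxy − ΣxΣy = 28008 − 26862 = 1146
nΣx² − (Σx)² = 59496 − 58564 = 932; nΣy² − (Σy)² = 14010 − 12321 = 1689
r = 1146 / √(932 × 1689) = 1146 / 1254.6505 ≈ 0.913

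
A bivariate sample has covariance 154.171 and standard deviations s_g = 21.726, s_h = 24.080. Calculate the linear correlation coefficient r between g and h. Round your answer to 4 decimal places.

r = Cov(g,h) / (s_g · s_h) = 154.171 / (21.726 × 24.080)
  = 154.171 / 523.1621 ≈ 0.2947

0.2947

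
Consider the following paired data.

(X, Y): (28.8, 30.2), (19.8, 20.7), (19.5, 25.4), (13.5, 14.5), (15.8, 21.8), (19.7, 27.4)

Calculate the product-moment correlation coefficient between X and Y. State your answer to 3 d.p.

0.842

n = 6, ΣX = 117.1, ΣY = 140, ΣX² = 2421.71, ΣY² = 3421.94, ΣXY = 2854.89
nΣXY − ΣXΣY = 17129.34 − 16394 = 735.34
nΣX² − (ΣX)² = 14530.26 − 13712.41 = 817.85; nΣY² − (ΣY)² = 20531.64 − 19600 = 931.64
r = 735.34 / √(817.85 × 931.64) = 735.34 / 872.8928 ≈ 0.842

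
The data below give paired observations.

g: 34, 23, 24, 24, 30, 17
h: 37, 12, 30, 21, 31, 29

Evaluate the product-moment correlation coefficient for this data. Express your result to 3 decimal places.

0.489

n = 6, Σg = 152, Σh = 160, Σg² = 4026, Σh² = 4656, Σgh = 4181
nΣgh − ΣgΣh = 25086 − 24320 = 766
nΣg² − (Σg)² = 24156 − 23104 = 1052; nΣh² − (Σh)² = 27936 − 25600 = 2336
r = 766 / √(1052 × 2336) = 766 / 1567.6326 ≈ 0.489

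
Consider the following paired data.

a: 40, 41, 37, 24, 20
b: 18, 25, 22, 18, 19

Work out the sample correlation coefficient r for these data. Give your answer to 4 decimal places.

0.5589

n = 5, Σa = 162, Σb = 102, Σa² = 5626, Σb² = 2118, Σab = 3371
nΣab − ΣaΣb = 16855 − 16524 = 331
nΣa² − (Σa)² = 28130 − 26244 = 1886; nΣb² − (Σb)² = 10590 − 10404 = 186
r = 331 / √(1886 × 186) = 331 / 592.2803 ≈ 0.5589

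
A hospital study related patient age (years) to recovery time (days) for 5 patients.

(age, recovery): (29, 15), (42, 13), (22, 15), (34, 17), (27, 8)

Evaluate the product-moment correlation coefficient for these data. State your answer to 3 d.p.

0.102

n = 5, Σx = 154, Σy = 68, Σx² = 4974, Σy² = 972, Σxy = 2105
nΣxy − ΣxΣy = 10525 − 10472 = 53
nΣx² − (Σx)² = 24870 − 23716 = 1154; nΣy² − (Σy)² = 4860 − 4624 = 236
r = 53 / √(1154 × 236) = 53 / 521.8659 ≈ 0.102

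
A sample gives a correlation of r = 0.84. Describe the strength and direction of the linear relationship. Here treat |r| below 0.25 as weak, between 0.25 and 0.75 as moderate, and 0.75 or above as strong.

strong positive

r = 0.84 > 0 so the relationship is positive.
|r| = 0.84, which falls in the strong range.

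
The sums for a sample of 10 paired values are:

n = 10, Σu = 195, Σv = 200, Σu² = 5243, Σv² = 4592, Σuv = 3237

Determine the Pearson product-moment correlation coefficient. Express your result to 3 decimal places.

r = (nΣuv − ΣuΣv) / √[(nΣu² − (Σu)²)(nΣv² − (Σv)²)]
Numerator: 10×3237 − 195×200 = -6630
Denominator: √[(52430 − 38025)(45920 − 40000)] = √[14405 × 5920] = 9234.5872
r = -6630 / 9234.5872 ≈ -0.718

-0.718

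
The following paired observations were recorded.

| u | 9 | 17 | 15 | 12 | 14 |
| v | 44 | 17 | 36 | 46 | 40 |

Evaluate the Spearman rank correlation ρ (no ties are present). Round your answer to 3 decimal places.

Rank u: 1, 5, 4, 2, 3
Rank v: 4, 1, 2, 5, 3
d = rank(u) − rank(v): -3, 4, 2, -3, 0; Σd² = 38
ρ = 1 − 6Σd² / [n(n²−1)] = 1 − 6×38 / (5×24) = 1 − 228/120 ≈ -0.900

-0.900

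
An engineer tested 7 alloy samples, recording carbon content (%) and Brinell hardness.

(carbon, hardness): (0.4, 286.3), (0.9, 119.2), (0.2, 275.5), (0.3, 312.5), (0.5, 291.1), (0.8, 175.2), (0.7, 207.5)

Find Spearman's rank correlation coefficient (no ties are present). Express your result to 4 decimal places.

Rank carbon: 3, 7, 1, 2, 4, 6, 5
Rank hardness: 5, 1, 4, 7, 6, 2, 3
d = rank(carbon) − rank(hardness): -2, 6, -3, -5, -2, 4, 2; Σd² = 98
ρ = 1 − 6Σd² / [n(n²−1)] = 1 − 6×98 / (7×48) = 1 − 588/336 ≈ -0.7500

-0.7500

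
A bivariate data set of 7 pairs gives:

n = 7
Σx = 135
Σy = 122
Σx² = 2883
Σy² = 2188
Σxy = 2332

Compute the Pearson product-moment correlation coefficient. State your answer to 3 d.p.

-0.159

r = (nΣxy − ΣxΣy) / √[(nΣx² − (Σx)²)(nΣy² − (Σy)²)]
Numerator: 7×2332 − 135×122 = -146
Denominator: √[(20181 − 18225)(15316 − 14884)] = √[1956 × 432] = 919.2345
r = -146 / 919.2345 ≈ -0.159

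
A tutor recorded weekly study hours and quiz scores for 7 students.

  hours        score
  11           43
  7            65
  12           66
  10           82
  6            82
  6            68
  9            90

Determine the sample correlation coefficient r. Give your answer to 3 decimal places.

n = 7, Σx = 61, Σy = 496, Σx² = 567, Σy² = 36602, Σxy = 4250
nΣxy − ΣxΣy = 29750 − 30256 = -506
nΣx² − (Σx)² = 3969 − 3721 = 248; nΣy² − (Σy)² = 256214 − 246016 = 10198
r = -506 / √(248 × 10198) = -506 / 1590.3157 ≈ -0.318

-0.318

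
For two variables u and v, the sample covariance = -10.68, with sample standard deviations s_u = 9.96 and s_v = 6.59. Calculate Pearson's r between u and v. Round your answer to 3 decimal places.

-0.163

r = Cov(u,v) / (s_u · s_v) = -10.68 / (9.96 × 6.59)
  = -10.68 / 65.6364 ≈ -0.163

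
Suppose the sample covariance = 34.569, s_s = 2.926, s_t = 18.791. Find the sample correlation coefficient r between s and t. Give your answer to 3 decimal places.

r = Cov(s,t) / (s_s · s_t) = 34.569 / (2.926 × 18.791)
  = 34.569 / 54.9825 ≈ 0.629

0.629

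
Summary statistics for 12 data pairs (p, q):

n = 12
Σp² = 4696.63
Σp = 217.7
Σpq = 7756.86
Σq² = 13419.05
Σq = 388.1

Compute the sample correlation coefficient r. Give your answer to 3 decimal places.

r = (nΣpq − ΣpΣq) / √[(nΣp² − (Σp)²)(nΣq² − (Σq)²)]
Numerator: 12×7756.86 − 217.7×388.1 = 8592.95
Denominator: √[(56359.56 − 47393.29)(161028.6 − 150621.61)] = √[8966.27 × 10406.99] = 9659.8076
r = 8592.95 / 9659.8076 ≈ 0.890

0.890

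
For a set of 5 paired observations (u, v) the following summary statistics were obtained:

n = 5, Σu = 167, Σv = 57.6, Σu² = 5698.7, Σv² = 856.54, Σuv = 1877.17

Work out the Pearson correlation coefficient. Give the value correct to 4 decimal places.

r = (nΣuv − ΣuΣv) / √[(nΣu² − (Σu)²)(nΣv² − (Σv)²)]
Numerator: 5×1877.17 − 167×57.6 = -233.35
Denominator: √[(28493.5 − 27889)(4282.7 − 3317.76)] = √[604.5 × 964.94] = 763.7449
r = -233.35 / 763.7449 ≈ -0.3055

-0.3055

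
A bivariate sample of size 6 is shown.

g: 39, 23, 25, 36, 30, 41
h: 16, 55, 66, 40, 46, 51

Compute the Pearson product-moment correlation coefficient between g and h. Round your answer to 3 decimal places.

-0.645

n = 6, Σg = 194, Σh = 274, Σg² = 6552, Σh² = 13954, Σgh = 8450
nΣgh − ΣgΣh = 50700 − 53156 = -2456
nΣg² − (Σg)² = 39312 − 37636 = 1676; nΣh² − (Σh)² = 83724 − 75076 = 8648
r = -2456 / √(1676 × 8648) = -2456 / 3807.1049 ≈ -0.645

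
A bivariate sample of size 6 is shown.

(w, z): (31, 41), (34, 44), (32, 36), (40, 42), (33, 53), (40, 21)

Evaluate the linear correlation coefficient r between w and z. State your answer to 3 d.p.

n = 6, Σw = 210, Σz = 237, Σw² = 7430, Σz² = 9927, Σwz = 8188
nΣwz − ΣwΣz = 49128 − 49770 = -642
nΣw² − (Σw)² = 44580 − 44100 = 480; nΣz² − (Σz)² = 59562 − 56169 = 3393
r = -642 / √(480 × 3393) = -642 / 1276.1818 ≈ -0.503

-0.503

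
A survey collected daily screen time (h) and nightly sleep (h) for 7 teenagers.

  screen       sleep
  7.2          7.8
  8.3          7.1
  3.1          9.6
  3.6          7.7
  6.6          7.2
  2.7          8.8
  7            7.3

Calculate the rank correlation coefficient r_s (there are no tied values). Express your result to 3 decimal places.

Rank screen: 6, 7, 2, 3, 4, 1, 5
Rank sleep: 5, 1, 7, 4, 2, 6, 3
d = rank(screen) − rank(sleep): 1, 6, -5, -1, 2, -5, 2; Σd² = 96
ρ = 1 − 6Σd² / [n(n²−1)] = 1 − 6×96 / (7×48) = 1 − 576/336 ≈ -0.714

-0.714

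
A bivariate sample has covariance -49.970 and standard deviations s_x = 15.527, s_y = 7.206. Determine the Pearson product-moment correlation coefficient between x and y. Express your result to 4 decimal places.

r = Cov(x,y) / (s_x · s_y) = -49.970 / (15.527 × 7.206)
  = -49.970 / 111.8876 ≈ -0.4466

-0.4466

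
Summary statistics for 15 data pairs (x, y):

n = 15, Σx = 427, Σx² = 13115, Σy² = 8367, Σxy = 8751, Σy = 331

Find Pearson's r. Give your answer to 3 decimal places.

r = (nΣxy − ΣxΣy) / √[(nΣx² − (Σx)²)(nΣy² − (Σy)²)]
Numerator: 15×8751 − 427×331 = -10072
Denominator: √[(196725 − 182329)(125505 − 109561)] = √[14396 × 15944] = 15150.2417
r = -10072 / 15150.2417 ≈ -0.665

-0.665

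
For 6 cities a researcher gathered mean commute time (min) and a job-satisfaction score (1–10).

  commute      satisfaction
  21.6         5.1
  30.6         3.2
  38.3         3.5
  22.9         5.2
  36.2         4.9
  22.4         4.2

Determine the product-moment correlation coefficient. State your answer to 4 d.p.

n = 6, Σx = 172, Σy = 26.1, Σx² = 5206.42, Σy² = 117.19, Σxy = 732.67
nΣxy − ΣxΣy = 4396.02 − 4489.2 = -93.18
nΣx² − (Σx)² = 31238.52 − 29584 = 1654.52; nΣy² − (Σy)² = 703.14 − 681.21 = 21.93
r = -93.18 / √(1654.52 × 21.93) = -93.18 / 190.4826 ≈ -0.4892

-0.4892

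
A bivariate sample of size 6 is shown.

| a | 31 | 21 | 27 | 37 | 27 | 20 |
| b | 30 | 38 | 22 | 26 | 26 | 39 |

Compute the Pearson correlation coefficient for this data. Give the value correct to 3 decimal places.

-0.687

n = 6, Σa = 163, Σb = 181, Σa² = 4629, Σb² = 5701, Σab = 4766
nΣab − ΣaΣb = 28596 − 29503 = -907
nΣa² − (Σa)² = 27774 − 26569 = 1205; nΣb² − (Σb)² = 34206 − 32761 = 1445
r = -907 / √(1205 × 1445) = -907 / 1319.5548 ≈ -0.687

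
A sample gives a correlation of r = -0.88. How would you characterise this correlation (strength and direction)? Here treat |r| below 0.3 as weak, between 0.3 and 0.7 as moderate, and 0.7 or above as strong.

r = -0.88 < 0 so the relationship is negative.
|r| = 0.88, which falls in the strong range.

strong negative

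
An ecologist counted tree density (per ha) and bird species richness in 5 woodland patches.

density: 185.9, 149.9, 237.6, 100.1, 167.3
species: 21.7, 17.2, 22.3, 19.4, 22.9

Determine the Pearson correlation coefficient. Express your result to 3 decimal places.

n = 5, Σx = 840.8, Σy = 103.5, Σx² = 151491.88, Σy² = 2164.79, Σxy = 17683.9
nΣxy − ΣxΣy = 88419.5 − 87022.8 = 1396.7
nΣx² − (Σx)² = 757459.4 − 706944.64 = 50514.76; nΣy² − (Σy)² = 10823.95 − 10712.25 = 111.7
r = 1396.7 / √(50514.76 × 111.7) = 1396.7 / 2375.3944 ≈ 0.588

0.588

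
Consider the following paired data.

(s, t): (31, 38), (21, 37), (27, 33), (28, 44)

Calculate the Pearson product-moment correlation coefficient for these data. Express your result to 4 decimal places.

n = 4, Σs = 107, Σt = 152, Σs² = 2915, Σt² = 5838, Σst = 4078
nΣst − ΣsΣt = 16312 − 16264 = 48
nΣs² − (Σs)² = 11660 − 11449 = 211; nΣt² − (Σt)² = 23352 − 23104 = 248
r = 48 / √(211 × 248) = 48 / 228.7531 ≈ 0.2098

0.2098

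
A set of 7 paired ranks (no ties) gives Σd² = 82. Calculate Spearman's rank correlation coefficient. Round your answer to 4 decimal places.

ρ = 1 − 6Σd² / [n(n²−1)] = 1 − 6×82 / (7×48)
  = 1 − 492/336 = 1 − 1.46429 ≈ -0.4643

-0.4643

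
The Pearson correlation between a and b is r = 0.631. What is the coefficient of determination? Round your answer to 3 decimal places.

r² = (0.631)² = 0.398

0.398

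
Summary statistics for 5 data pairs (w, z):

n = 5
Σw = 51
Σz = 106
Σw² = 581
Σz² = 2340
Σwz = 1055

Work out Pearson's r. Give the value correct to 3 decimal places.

r = (nΣwz − ΣwΣz) / √[(nΣw² − (Σw)²)(nΣz² − (Σz)²)]
Numerator: 5×1055 − 51×106 = -131
Denominator: √[(2905 − 2601)(11700 − 11236)] = √[304 × 464] = 375.5742
r = -131 / 375.5742 ≈ -0.349

-0.349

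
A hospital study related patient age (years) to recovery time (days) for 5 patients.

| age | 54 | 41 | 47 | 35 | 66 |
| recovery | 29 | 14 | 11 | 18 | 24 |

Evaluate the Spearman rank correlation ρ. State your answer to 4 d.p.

0.5000

Rank age: 4, 2, 3, 1, 5
Rank recovery: 5, 2, 1, 3, 4
d = rank(age) − rank(recovery): -1, 0, 2, -2, 1; Σd² = 10
ρ = 1 − 6Σd² / [n(n²−1)] = 1 − 6×10 / (5×24) = 1 − 60/120 ≈ 0.5000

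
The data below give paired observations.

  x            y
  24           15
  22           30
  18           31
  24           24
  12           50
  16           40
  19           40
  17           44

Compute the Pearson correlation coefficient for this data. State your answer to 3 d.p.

n = 8, Σx = 152, Σy = 274, Σx² = 3010, Σy² = 10298, Σxy = 4902
nΣxy − ΣxΣy = 39216 − 41648 = -2432
nΣx² − (Σx)² = 24080 − 23104 = 976; nΣy² − (Σy)² = 82384 − 75076 = 7308
r = -2432 / √(976 × 7308) = -2432 / 2670.6943 ≈ -0.911

-0.911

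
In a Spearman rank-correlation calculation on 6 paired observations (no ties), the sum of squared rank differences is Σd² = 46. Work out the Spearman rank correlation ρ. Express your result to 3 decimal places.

ρ = 1 − 6Σd² / [n(n²−1)] = 1 − 6×46 / (6×35)
  = 1 − 276/210 = 1 − 1.3143 ≈ -0.314

-0.314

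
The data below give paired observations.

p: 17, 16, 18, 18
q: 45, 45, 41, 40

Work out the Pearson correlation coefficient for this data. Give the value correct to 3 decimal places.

n = 4, Σp = 69, Σq = 171, Σp² = 1193, Σq² = 7331, Σpq = 2943
nΣpq − ΣpΣq = 11772 − 11799 = -27
nΣp² − (Σp)² = 4772 − 4761 = 11; nΣq² − (Σq)² = 29324 − 29241 = 83
r = -27 / √(11 × 83) = -27 / 30.2159 ≈ -0.894

-0.894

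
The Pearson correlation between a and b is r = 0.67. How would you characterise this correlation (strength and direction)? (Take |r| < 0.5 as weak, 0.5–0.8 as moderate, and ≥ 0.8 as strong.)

moderate positive

r = 0.67 > 0 so the relationship is positive.
|r| = 0.67, which falls in the moderate range.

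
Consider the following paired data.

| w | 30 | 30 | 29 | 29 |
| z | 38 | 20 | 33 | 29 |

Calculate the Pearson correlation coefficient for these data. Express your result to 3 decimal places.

-0.152

n = 4, Σw = 118, Σz = 120, Σw² = 3482, Σz² = 3774, Σwz = 3538
nΣwz − ΣwΣz = 14152 − 14160 = -8
nΣw² − (Σw)² = 13928 − 13924 = 4; nΣz² − (Σz)² = 15096 − 14400 = 696
r = -8 / √(4 × 696) = -8 / 52.7636 ≈ -0.152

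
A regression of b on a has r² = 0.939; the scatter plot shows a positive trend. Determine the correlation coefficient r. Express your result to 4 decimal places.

|r| = √0.939 = 0.9690
The association is positive, so r = 0.9690.

0.9690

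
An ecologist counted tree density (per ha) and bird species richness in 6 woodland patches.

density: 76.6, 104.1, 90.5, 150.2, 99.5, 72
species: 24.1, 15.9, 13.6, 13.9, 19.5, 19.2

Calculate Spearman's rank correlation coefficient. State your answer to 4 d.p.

Rank density: 2, 5, 3, 6, 4, 1
Rank species: 6, 3, 1, 2, 5, 4
d = rank(density) − rank(species): -4, 2, 2, 4, -1, -3; Σd² = 50
ρ = 1 − 6Σd² / [n(n²−1)] = 1 − 6×50 / (6×35) = 1 − 300/210 ≈ -0.4286

-0.4286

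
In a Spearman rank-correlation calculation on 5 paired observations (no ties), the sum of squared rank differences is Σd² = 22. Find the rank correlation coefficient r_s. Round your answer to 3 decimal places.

ρ = 1 − 6Σd² / [n(n²−1)] = 1 − 6×22 / (5×24)
  = 1 − 132/120 = 1 − 1.1000 ≈ -0.100

-0.100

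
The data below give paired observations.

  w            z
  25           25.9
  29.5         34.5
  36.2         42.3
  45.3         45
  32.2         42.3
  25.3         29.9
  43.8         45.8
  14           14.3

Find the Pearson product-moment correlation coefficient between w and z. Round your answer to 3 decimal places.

0.948

n = 8, Σw = 251.3, Σz = 280, Σw² = 8649.15, Σz² = 10660.78, Σwz = 9559.78
nΣwz − ΣwΣz = 76478.24 − 70364 = 6114.24
nΣw² − (Σw)² = 69193.2 − 63151.69 = 6041.51; nΣz² − (Σz)² = 85286.24 − 78400 = 6886.24
r = 6114.24 / √(6041.51 × 6886.24) = 6114.24 / 6450.0611 ≈ 0.948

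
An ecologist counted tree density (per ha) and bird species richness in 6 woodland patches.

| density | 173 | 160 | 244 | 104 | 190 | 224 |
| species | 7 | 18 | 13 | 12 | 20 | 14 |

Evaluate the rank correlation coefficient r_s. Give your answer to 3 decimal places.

0.200

Rank density: 3, 2, 6, 1, 4, 5
Rank species: 1, 5, 3, 2, 6, 4
d = rank(density) − rank(species): 2, -3, 3, -1, -2, 1; Σd² = 28
ρ = 1 − 6Σd² / [n(n²−1)] = 1 − 6×28 / (6×35) = 1 − 168/210 ≈ 0.200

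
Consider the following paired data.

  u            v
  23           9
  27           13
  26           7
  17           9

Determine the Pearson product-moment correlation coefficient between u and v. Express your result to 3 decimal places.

0.280

n = 4, Σu = 93, Σv = 38, Σu² = 2223, Σv² = 380, Σuv = 893
nΣuv − ΣuΣv = 3572 − 3534 = 38
nΣu² − (Σu)² = 8892 − 8649 = 243; nΣv² − (Σv)² = 1520 − 1444 = 76
r = 38 / √(243 × 76) = 38 / 135.8970 ≈ 0.280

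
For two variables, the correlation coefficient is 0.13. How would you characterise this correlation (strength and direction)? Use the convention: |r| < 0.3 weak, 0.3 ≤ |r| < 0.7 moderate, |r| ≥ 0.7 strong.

r = 0.13 > 0 so the relationship is positive.
|r| = 0.13, which falls in the weak range.

weak positive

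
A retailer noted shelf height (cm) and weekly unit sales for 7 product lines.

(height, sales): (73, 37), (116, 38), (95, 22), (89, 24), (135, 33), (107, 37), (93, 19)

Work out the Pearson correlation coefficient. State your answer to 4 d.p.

0.2819

n = 7, Σx = 708, Σy = 210, Σx² = 74054, Σy² = 6692, Σxy = 21516
nΣxy − ΣxΣy = 150612 − 148680 = 1932
nΣx² − (Σx)² = 518378 − 501264 = 17114; nΣy² − (Σy)² = 46844 − 44100 = 2744
r = 1932 / √(17114 × 2744) = 1932 / 6852.7962 ≈ 0.2819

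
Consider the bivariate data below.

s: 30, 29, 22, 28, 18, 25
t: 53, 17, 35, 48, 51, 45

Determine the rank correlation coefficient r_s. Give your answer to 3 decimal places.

0.086

Rank s: 6, 5, 2, 4, 1, 3
Rank t: 6, 1, 2, 4, 5, 3
d = rank(s) − rank(t): 0, 4, 0, 0, -4, 0; Σd² = 32
ρ = 1 − 6Σd² / [n(n²−1)] = 1 − 6×32 / (6×35) = 1 − 192/210 ≈ 0.086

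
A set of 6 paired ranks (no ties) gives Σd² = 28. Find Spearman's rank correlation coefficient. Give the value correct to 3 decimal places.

0.200

ρ = 1 − 6Σd² / [n(n²−1)] = 1 − 6×28 / (6×35)
  = 1 − 168/210 = 1 − 0.8000 ≈ 0.200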